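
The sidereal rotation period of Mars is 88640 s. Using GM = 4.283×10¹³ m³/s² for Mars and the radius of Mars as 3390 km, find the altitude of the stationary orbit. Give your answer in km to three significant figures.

A synchronous orbit has period T, so by Kepler's third law a = (μT²/4π²)^(1/3).
μT²/4π² = 4.283×10¹³ × (8.864×10⁴)² / 39.48 = 8.524×10²¹ m³.
a = 2.043×10⁷ m = 20428 km.
Altitude h = a − R = 20428 − 3390 = 17038 km.

h_sync ≈ 17000 km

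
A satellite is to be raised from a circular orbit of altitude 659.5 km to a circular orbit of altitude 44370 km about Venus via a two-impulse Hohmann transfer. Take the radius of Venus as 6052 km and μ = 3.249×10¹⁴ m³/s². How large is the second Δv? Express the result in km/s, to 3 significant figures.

Δv ≈ 1.31 km/s

r₁ = 6052 + 659.5 = 6711.5 km = 6.7115×10⁶ m.
r₂ = 6052 + 44370 = 50422 km = 5.0422×10⁷ m.
Transfer ellipse a_t = (r₁ + r₂)/2 = 2.857×10⁷ m.
At r₁: circular v_c1 = √(μ/r₁) = 6958 m/s; transfer-periapsis v_p = √[μ(2/r₁ − 1/a_t)] = 9244 m/s.
At r₂: circular v_c2 = √(μ/r₂) = 2538 m/s; transfer-apoapsis v_a = √[μ(2/r₂ − 1/a_t)] = 1230 m/s.
Δv₂ = v_c2 − v_a = 1308 m/s.
= 1.308 km/s.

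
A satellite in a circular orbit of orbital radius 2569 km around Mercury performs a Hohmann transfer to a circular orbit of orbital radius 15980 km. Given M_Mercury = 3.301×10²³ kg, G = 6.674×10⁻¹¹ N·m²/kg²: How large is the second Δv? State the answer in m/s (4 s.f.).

Δv ≈ 556.2 m/s

μ = GM = 6.674×10⁻¹¹ × 3.301×10²³ = 2.203×10¹³ m³/s².
r₁ = 2569 km = 2.569×10⁶ m.
r₂ = 15980 km = 1.598×10⁷ m.
Transfer ellipse a_t = (r₁ + r₂)/2 = 9.274×10⁶ m.
At r₁: circular v_c1 = √(μ/r₁) = 2928 m/s; transfer-periherm v_p = √[μ(2/r₁ − 1/a_t)] = 3844 m/s.
At r₂: circular v_c2 = √(μ/r₂) = 1174 m/s; transfer-apoherm v_a = √[μ(2/r₂ − 1/a_t)] = 618.0 m/s.
Δv₂ = v_c2 − v_a = 556.2 m/s.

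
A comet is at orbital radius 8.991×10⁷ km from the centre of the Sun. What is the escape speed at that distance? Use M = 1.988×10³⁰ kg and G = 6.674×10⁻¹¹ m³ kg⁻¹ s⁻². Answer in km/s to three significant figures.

v_esc ≈ 54.3 km/s

μ = GM = 6.674×10⁻¹¹ × 1.988×10³⁰ = 1.327×10²⁰ m³/s².
r = 8.991×10⁷ km = 8.991×10¹⁰ m.
Escape speed v_esc = √(2μ/r) = √(2 × 1.327×10²⁰ / 8.991×10¹⁰) = √(2.951×10⁹) = 54330 m/s.
= 54.33 km/s.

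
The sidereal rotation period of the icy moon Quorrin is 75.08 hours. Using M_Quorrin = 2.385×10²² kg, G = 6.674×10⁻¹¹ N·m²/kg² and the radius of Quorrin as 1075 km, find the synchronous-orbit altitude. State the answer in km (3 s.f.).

μ = GM = 6.674×10⁻¹¹ × 2.385×10²² = 1.592×10¹² m³/s².
T = 75.08 hours = 2.703×10⁵ s.
A synchronous orbit has period T, so by Kepler's third law a = (μT²/4π²)^(1/3).
μT²/4π² = 1.592×10¹² × (2.703×10⁵)² / 39.48 = 2.946×10²¹ m³.
a = 1.433×10⁷ m = 14335 km.
Altitude h = a − R = 14335 − 1075 = 13260 km.

h_sync ≈ 13300 km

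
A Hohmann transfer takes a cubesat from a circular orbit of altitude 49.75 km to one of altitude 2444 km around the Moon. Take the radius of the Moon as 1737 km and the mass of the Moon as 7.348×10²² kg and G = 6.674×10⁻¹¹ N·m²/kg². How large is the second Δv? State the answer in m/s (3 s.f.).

μ = GM = 6.674×10⁻¹¹ × 7.348×10²² = 4.904×10¹² m³/s².
r₁ = 1737 + 49.75 = 1786.8 km = 1.7868×10⁶ m.
r₂ = 1737 + 2444 = 4181.0 km = 4.1810×10⁶ m.
Transfer ellipse a_t = (r₁ + r₂)/2 = 2.984×10⁶ m.
At r₁: circular v_c1 = √(μ/r₁) = 1657 m/s; transfer-perilune v_p = √[μ(2/r₁ − 1/a_t)] = 1961 m/s.
At r₂: circular v_c2 = √(μ/r₂) = 1083 m/s; transfer-apolune v_a = √[μ(2/r₂ − 1/a_t)] = 838.1 m/s.
Δv₂ = v_c2 − v_a = 245.0 m/s.

Δv ≈ 245 m/s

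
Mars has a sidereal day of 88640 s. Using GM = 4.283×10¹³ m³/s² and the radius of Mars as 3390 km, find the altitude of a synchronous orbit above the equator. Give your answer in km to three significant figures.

A synchronous orbit has period T, so by Kepler's third law a = (μT²/4π²)^(1/3).
μT²/4π² = 4.283×10¹³ × (8.864×10⁴)² / 39.48 = 8.524×10²¹ m³.
a = 2.043×10⁷ m = 20428 km.
Altitude h = a − R = 20428 − 3390 = 17038 km.

h_sync ≈ 17000 km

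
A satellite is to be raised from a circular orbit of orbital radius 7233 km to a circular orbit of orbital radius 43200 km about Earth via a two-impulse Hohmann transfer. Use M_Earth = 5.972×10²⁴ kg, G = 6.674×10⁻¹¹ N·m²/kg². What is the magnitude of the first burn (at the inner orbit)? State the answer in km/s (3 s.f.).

Δv ≈ 2.29 km/s

μ = GM = 6.674×10⁻¹¹ × 5.972×10²⁴ = 3.986×10¹⁴ m³/s².
r₁ = 7233 km = 7.233×10⁶ m.
r₂ = 43200 km = 4.320×10⁷ m.
Transfer ellipse a_t = (r₁ + r₂)/2 = 2.522×10⁷ m.
At r₁: circular v_c1 = √(μ/r₁) = 7423 m/s; transfer-perigee v_p = √[μ(2/r₁ − 1/a_t)] = 9716 m/s.
Δv₁ = v_p − v_c1 = 2293 m/s.
= 2.293 km/s.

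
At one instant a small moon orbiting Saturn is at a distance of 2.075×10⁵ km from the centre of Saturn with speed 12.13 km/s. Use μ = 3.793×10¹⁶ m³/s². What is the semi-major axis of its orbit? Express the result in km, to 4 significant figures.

a ≈ 1.736×10⁵ km

r = 2.075×10⁸ m.
Vis-viva rearranged: 1/a = 2/r − v²/μ = 9.639×10⁻⁹ − 3.879×10⁻⁹ = 5.759×10⁻⁹ m⁻¹.
a = 1.736×10⁸ m = 1.7363×10⁵ km.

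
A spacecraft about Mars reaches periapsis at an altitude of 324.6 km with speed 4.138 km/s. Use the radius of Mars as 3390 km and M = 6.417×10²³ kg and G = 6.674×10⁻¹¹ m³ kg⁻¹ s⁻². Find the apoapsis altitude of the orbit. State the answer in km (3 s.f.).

apoapsis altitude ≈ 7330 km

μ = GM = 6.674×10⁻¹¹ × 6.417×10²³ = 4.283×10¹³ m³/s².
r_p = 3390 + 324.6 = 3714.6 km = 3.715×10⁶ m.
Specific energy ε = v²/2 − μ/r = -2.968×10⁶ J/kg, so a = −μ/(2ε) = 7.215×10⁶ m.
The apsides satisfy r_p + r_a = 2a, so the apoapsis radius is 2a − r_p = 1.072×10⁷ m = 10716 km.
Apoapsis altitude = 10716 − 3390 = 7325.7 km.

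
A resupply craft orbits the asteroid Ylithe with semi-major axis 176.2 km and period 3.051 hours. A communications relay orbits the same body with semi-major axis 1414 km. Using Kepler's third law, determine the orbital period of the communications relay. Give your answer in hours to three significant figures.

T₂ ≈ 69.4 hours

Kepler's third law: T² ∝ a³, so T₂ = T₁ (a₂/a₁)^(3/2).
a₂/a₁ = 8.025, (a₂/a₁)^(3/2) = 22.73.
T₂ = 3.051 × 22.73 = 69.36 hours.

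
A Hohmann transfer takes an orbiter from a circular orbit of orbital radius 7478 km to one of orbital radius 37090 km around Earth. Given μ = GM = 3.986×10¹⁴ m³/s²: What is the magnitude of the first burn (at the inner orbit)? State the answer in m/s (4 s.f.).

r₁ = 7478 km = 7.478×10⁶ m.
r₂ = 37090 km = 3.709×10⁷ m.
Transfer ellipse a_t = (r₁ + r₂)/2 = 2.228×10⁷ m.
At r₁: circular v_c1 = √(μ/r₁) = 7301 m/s; transfer-perigee v_p = √[μ(2/r₁ − 1/a_t)] = 9419 m/s.
Δv₁ = v_p − v_c1 = 2118 m/s.

Δv ≈ 2118 m/s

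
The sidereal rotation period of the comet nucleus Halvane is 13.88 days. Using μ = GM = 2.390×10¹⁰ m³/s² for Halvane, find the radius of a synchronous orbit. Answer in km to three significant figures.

T = 13.88 days = 1.199×10⁶ s.
A synchronous orbit has period T, so by Kepler's third law a = (μT²/4π²)^(1/3).
μT²/4π² = 2.390×10¹⁰ × (1.199×10⁶)² / 39.48 = 8.707×10²⁰ m³.
a = 9.549×10⁶ m = 9548.8 km.

r_sync ≈ 9550 km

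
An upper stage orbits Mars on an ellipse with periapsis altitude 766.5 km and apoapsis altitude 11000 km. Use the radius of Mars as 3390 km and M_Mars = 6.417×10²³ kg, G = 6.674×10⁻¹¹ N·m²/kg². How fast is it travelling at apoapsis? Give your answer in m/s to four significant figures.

v ≈ 1155 m/s

μ = GM = 6.674×10⁻¹¹ × 6.417×10²³ = 4.283×10¹³ m³/s².
r_p = 3390 + 766.5 = 4156.5 km = 4.1565×10⁶ m.
r_a = 3390 + 11000 = 14390 km = 1.4390×10⁷ m.
Semi-major axis a = (r_p + r_a)/2 = 9273.2 km = 9.273×10⁶ m.
Vis-viva: v² = μ(2/r − 1/a) = 4.283×10¹³ × (1.390×10⁻⁷ − 1.078×10⁻⁷) = 1.334×10⁶ m²/s².
v = 1155 m/s.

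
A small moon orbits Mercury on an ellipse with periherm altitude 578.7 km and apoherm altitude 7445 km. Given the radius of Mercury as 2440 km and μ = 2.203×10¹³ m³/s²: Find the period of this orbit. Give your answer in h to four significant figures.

T ≈ 6.094 h

r_p = 2440 + 578.7 = 3018.7 km = 3.0187×10⁶ m.
r_a = 2440 + 7445 = 9885.0 km = 9.8850×10⁶ m.
Semi-major axis a = (r_p + r_a)/2 = (3018.7 + 9885.0)/2 = 6451.9 km = 6.452×10⁶ m.
By Kepler's third law T = 2π√(a³/μ) = 2π × 3.492×10³ = 2.194×10⁴ s.
= 6.094 h.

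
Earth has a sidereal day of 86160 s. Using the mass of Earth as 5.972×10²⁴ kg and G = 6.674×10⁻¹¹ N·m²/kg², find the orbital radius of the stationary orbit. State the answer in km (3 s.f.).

r_sync ≈ 42200 km

μ = GM = 6.674×10⁻¹¹ × 5.972×10²⁴ = 3.986×10¹⁴ m³/s².
A synchronous orbit has period T, so by Kepler's third law a = (μT²/4π²)^(1/3).
μT²/4π² = 3.986×10¹⁴ × (8.616×10⁴)² / 39.48 = 7.495×10²² m³.
a = 4.216×10⁷ m = 42162 km.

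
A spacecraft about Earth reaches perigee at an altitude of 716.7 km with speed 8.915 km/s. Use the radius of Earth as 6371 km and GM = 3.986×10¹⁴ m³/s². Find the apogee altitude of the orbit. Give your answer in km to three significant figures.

r_p = 6371 + 716.7 = 7087.7 km = 7.088×10⁶ m.
Specific energy ε = v²/2 − μ/r = -1.650×10⁷ J/kg, so a = −μ/(2ε) = 1.208×10⁷ m.
The apsides satisfy r_p + r_a = 2a, so the apogee radius is 2a − r_p = 1.707×10⁷ m = 17070 km.
Apogee altitude = 17070 − 6371 = 10699 km.

apogee altitude ≈ 10700 km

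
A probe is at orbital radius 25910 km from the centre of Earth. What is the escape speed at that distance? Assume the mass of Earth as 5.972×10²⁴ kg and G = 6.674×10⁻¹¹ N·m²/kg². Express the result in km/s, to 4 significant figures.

v_esc ≈ 5.547 km/s

μ = GM = 6.674×10⁻¹¹ × 5.972×10²⁴ = 3.986×10¹⁴ m³/s².
r = 25910 km = 2.591×10⁷ m.
Escape speed v_esc = √(2μ/r) = √(2 × 3.986×10¹⁴ / 2.591×10⁷) = √(3.077×10⁷) = 5547 m/s.
= 5.547 km/s.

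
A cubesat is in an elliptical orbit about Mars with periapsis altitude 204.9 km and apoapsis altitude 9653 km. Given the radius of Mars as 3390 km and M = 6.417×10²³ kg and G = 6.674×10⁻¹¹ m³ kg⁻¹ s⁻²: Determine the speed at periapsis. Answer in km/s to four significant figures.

μ = GM = 6.674×10⁻¹¹ × 6.417×10²³ = 4.283×10¹³ m³/s².
r_p = 3390 + 204.9 = 3594.9 km = 3.5949×10⁶ m.
r_a = 3390 + 9653 = 13043 km = 1.3043×10⁷ m.
Semi-major axis a = (r_p + r_a)/2 = 8319.0 km = 8.319×10⁶ m.
Vis-viva: v² = μ(2/r − 1/a) = 4.283×10¹³ × (5.563×10⁻⁷ − 1.202×10⁻⁷) = 1.868×10⁷ m²/s².
v = 4322 m/s = 4.322 km/s.

v ≈ 4.322 km/s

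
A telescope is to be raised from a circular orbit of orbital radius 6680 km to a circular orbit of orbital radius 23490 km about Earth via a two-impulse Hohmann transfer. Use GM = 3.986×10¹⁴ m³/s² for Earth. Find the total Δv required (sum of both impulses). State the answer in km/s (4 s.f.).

r₁ = 6680 km = 6.680×10⁶ m.
r₂ = 23490 km = 2.349×10⁷ m.
Transfer ellipse a_t = (r₁ + r₂)/2 = 1.508×10⁷ m.
At r₁: circular v_c1 = √(μ/r₁) = 7725 m/s; transfer-perigee v_p = √[μ(2/r₁ − 1/a_t)] = 9639 m/s.
Δv₁ = v_p − v_c1 = 1915 m/s.
At r₂: circular v_c2 = √(μ/r₂) = 4119 m/s; transfer-apogee v_a = √[μ(2/r₂ − 1/a_t)] = 2741 m/s.
Δv₂ = v_c2 − v_a = 1378 m/s.
Total Δv = Δv₁ + Δv₂ = 3293 m/s = 3.293 km/s.

Δv_total ≈ 3.293 km/s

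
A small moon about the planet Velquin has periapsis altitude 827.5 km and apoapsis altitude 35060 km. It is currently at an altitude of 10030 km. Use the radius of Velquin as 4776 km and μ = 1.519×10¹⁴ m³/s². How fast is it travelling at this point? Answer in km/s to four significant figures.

v ≈ 3.719 km/s

r_p = 4776 + 827.5 = 5603.5 km = 5.6035×10⁶ m.
r_a = 4776 + 35060 = 39836 km = 3.9836×10⁷ m.
r = 4776 + 10030 = 14806 km = 1.481×10⁷ m.
Semi-major axis a = (r_p + r_a)/2 = 22720 km = 2.272×10⁷ m.
Vis-viva: v² = μ(2/r − 1/a) = 1.519×10¹⁴ × (1.351×10⁻⁷ − 4.401×10⁻⁸) = 1.383×10⁷ m²/s².
v = 3719 m/s = 3.719 km/s.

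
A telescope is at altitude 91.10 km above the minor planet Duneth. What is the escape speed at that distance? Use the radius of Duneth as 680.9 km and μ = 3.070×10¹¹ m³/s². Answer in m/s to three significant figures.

v_esc ≈ 892 m/s

r = 680.9 + 91.10 = 772.00 km = 7.7200×10⁵ m.
Escape speed v_esc = √(2μ/r) = √(2 × 3.070×10¹¹ / 7.720×10⁵) = √(7.953×10⁵) = 891.8 m/s.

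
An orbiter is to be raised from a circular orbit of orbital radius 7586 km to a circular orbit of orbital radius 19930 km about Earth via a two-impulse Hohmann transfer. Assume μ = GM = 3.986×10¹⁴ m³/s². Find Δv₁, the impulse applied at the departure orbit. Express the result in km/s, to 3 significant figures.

r₁ = 7586 km = 7.586×10⁶ m.
r₂ = 19930 km = 1.993×10⁷ m.
Transfer ellipse a_t = (r₁ + r₂)/2 = 1.376×10⁷ m.
At r₁: circular v_c1 = √(μ/r₁) = 7249 m/s; transfer-perigee v_p = √[μ(2/r₁ − 1/a_t)] = 8724 m/s.
Δv₁ = v_p − v_c1 = 1476 m/s.
= 1.476 km/s.

Δv ≈ 1.48 km/s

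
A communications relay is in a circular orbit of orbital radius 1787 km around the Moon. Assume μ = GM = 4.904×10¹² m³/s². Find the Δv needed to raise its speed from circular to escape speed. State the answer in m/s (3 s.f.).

r = 1787 km = 1.787×10⁶ m.
Circular speed v_c = √(μ/r) = 1657 m/s.
Escape speed v_esc = √(2μ/r) = √2 × v_c = 2343 m/s.
Δv = v_esc − v_c = 686.2 m/s.

Δv ≈ 686 m/s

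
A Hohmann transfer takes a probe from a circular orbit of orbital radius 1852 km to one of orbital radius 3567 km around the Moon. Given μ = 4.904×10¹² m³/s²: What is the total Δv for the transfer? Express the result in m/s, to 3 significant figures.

r₁ = 1852 km = 1.852×10⁶ m.
r₂ = 3567 km = 3.567×10⁶ m.
Transfer ellipse a_t = (r₁ + r₂)/2 = 2.710×10⁶ m.
At r₁: circular v_c1 = √(μ/r₁) = 1627 m/s; transfer-perilune v_p = √[μ(2/r₁ − 1/a_t)] = 1867 m/s.
Δv₁ = v_p − v_c1 = 239.8 m/s.
At r₂: circular v_c2 = √(μ/r₂) = 1173 m/s; transfer-apolune v_a = √[μ(2/r₂ − 1/a_t)] = 969.4 m/s.
Δv₂ = v_c2 − v_a = 203.1 m/s.
Total Δv = Δv₁ + Δv₂ = 443.0 m/s.

Δv_total ≈ 443 m/s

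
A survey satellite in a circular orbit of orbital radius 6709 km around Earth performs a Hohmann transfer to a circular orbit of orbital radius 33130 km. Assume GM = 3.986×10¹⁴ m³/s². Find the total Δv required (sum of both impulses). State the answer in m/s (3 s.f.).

Δv_total ≈ 3690 m/s

r₁ = 6709 km = 6.709×10⁶ m.
r₂ = 33130 km = 3.313×10⁷ m.
Transfer ellipse a_t = (r₁ + r₂)/2 = 1.992×10⁷ m.
At r₁: circular v_c1 = √(μ/r₁) = 7708 m/s; transfer-perigee v_p = √[μ(2/r₁ − 1/a_t)] = 9941 m/s.
Δv₁ = v_p − v_c1 = 2233 m/s.
At r₂: circular v_c2 = √(μ/r₂) = 3469 m/s; transfer-apogee v_a = √[μ(2/r₂ − 1/a_t)] = 2013 m/s.
Δv₂ = v_c2 − v_a = 1456 m/s.
Total Δv = Δv₁ + Δv₂ = 3688 m/s.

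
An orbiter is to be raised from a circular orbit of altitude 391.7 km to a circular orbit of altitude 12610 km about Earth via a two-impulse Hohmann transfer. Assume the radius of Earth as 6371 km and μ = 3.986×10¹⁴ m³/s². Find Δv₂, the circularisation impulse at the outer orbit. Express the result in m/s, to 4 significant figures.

r₁ = 6371 + 391.7 = 6762.7 km = 6.7627×10⁶ m.
r₂ = 6371 + 12610 = 18981 km = 1.8981×10⁷ m.
Transfer ellipse a_t = (r₁ + r₂)/2 = 1.287×10⁷ m.
At r₁: circular v_c1 = √(μ/r₁) = 7677 m/s; transfer-perigee v_p = √[μ(2/r₁ − 1/a_t)] = 9323 m/s.
At r₂: circular v_c2 = √(μ/r₂) = 4583 m/s; transfer-apogee v_a = √[μ(2/r₂ − 1/a_t)] = 3322 m/s.
Δv₂ = v_c2 − v_a = 1261 m/s.

Δv ≈ 1261 m/s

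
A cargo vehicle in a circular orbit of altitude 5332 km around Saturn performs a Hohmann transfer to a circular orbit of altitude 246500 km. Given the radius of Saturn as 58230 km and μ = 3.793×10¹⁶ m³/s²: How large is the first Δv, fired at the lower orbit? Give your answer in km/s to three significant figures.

r₁ = 58230 + 5332 = 63562 km = 6.3562×10⁷ m.
r₂ = 58230 + 246500 = 304730 km = 3.0473×10⁸ m.
Transfer ellipse a_t = (r₁ + r₂)/2 = 1.841×10⁸ m.
At r₁: circular v_c1 = √(μ/r₁) = 24430 m/s; transfer-perikrone v_p = √[μ(2/r₁ − 1/a_t)] = 31420 m/s.
Δv₁ = v_p − v_c1 = 6996 m/s.
= 6.996 km/s.

Δv ≈ 7.00 km/s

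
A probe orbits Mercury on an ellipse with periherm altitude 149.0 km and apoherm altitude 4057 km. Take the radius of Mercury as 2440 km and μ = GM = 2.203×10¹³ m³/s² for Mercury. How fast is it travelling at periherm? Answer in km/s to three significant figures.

v ≈ 3.49 km/s

r_p = 2440 + 149.0 = 2589.0 km = 2.5890×10⁶ m.
r_a = 2440 + 4057 = 6497.0 km = 6.4970×10⁶ m.
Semi-major axis a = (r_p + r_a)/2 = 4543.0 km = 4.543×10⁶ m.
Vis-viva: v² = μ(2/r − 1/a) = 2.203×10¹³ × (7.725×10⁻⁷ − 2.201×10⁻⁷) = 1.217×10⁷ m²/s².
v = 3488 m/s = 3.488 km/s.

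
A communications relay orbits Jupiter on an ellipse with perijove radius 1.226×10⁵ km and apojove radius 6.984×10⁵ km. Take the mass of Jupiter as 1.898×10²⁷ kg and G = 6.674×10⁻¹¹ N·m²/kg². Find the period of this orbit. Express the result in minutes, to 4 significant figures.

T ≈ 2447 minutes

μ = GM = 6.674×10⁻¹¹ × 1.898×10²⁷ = 1.267×10¹⁷ m³/s².
Semi-major axis a = (r_p + r_a)/2 = (1.2260×10⁵ + 6.9840×10⁵)/2 = 4.1050×10⁵ km = 4.105×10⁸ m.
By Kepler's third law T = 2π√(a³/μ) = 2π × 2.337×10⁴ = 1.468×10⁵ s.
= 2447 minutes.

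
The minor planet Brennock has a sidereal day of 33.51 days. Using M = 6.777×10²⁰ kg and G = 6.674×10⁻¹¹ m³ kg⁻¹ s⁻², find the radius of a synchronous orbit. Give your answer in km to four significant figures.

r_sync ≈ 21260 km

μ = GM = 6.674×10⁻¹¹ × 6.777×10²⁰ = 4.523×10¹⁰ m³/s².
T = 33.51 days = 2.895×10⁶ s.
A synchronous orbit has period T, so by Kepler's third law a = (μT²/4π²)^(1/3).
μT²/4π² = 4.523×10¹⁰ × (2.895×10⁶)² / 39.48 = 9.604×10²¹ m³.
a = 2.126×10⁷ m = 21256 km.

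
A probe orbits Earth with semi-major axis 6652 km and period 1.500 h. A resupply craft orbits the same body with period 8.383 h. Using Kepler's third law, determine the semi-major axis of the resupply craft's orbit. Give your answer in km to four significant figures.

Kepler's third law: a³ ∝ T², so a₂ = a₁ (T₂/T₁)^(2/3).
T₂/T₁ = 5.589, (T₂/T₁)^(2/3) = 3.149.
a₂ = 6652 × 3.149 = 20950 km.

a₂ ≈ 20950 km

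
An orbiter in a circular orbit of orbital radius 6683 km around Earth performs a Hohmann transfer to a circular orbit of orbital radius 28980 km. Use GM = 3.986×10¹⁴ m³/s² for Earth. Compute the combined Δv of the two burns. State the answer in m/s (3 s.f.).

r₁ = 6683 km = 6.683×10⁶ m.
r₂ = 28980 km = 2.898×10⁷ m.
Transfer ellipse a_t = (r₁ + r₂)/2 = 1.783×10⁷ m.
At r₁: circular v_c1 = √(μ/r₁) = 7723 m/s; transfer-perigee v_p = √[μ(2/r₁ − 1/a_t)] = 9846 m/s.
Δv₁ = v_p − v_c1 = 2123 m/s.
At r₂: circular v_c2 = √(μ/r₂) = 3709 m/s; transfer-apogee v_a = √[μ(2/r₂ − 1/a_t)] = 2270 m/s.
Δv₂ = v_c2 − v_a = 1438 m/s.
Total Δv = Δv₁ + Δv₂ = 3561 m/s.

Δv_total ≈ 3560 m/s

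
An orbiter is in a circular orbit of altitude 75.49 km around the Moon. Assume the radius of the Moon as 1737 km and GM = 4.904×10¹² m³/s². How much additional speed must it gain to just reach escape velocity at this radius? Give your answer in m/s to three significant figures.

Δv ≈ 681 m/s

r = 1737 + 75.49 = 1812.5 km = 1.8125×10⁶ m.
Circular speed v_c = √(μ/r) = 1645 m/s.
Escape speed v_esc = √(2μ/r) = √2 × v_c = 2326 m/s.
Δv = v_esc − v_c = 681.3 m/s.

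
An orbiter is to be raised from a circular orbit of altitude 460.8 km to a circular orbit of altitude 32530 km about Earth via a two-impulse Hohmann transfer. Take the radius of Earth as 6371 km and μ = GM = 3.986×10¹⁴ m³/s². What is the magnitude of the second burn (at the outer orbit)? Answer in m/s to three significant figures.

Δv ≈ 1450 m/s

r₁ = 6371 + 460.8 = 6831.8 km = 6.8318×10⁶ m.
r₂ = 6371 + 32530 = 38901 km = 3.8901×10⁷ m.
Transfer ellipse a_t = (r₁ + r₂)/2 = 2.287×10⁷ m.
At r₁: circular v_c1 = √(μ/r₁) = 7638 m/s; transfer-perigee v_p = √[μ(2/r₁ − 1/a_t)] = 9963 m/s.
At r₂: circular v_c2 = √(μ/r₂) = 3201 m/s; transfer-apogee v_a = √[μ(2/r₂ − 1/a_t)] = 1750 m/s.
Δv₂ = v_c2 − v_a = 1451 m/s.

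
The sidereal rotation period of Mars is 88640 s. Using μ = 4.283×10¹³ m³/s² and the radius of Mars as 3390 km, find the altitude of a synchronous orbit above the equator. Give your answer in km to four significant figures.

A synchronous orbit has period T, so by Kepler's third law a = (μT²/4π²)^(1/3).
μT²/4π² = 4.283×10¹³ × (8.864×10⁴)² / 39.48 = 8.524×10²¹ m³.
a = 2.043×10⁷ m = 20428 km.
Altitude h = a − R = 20428 − 3390 = 17038 km.

h_sync ≈ 17040 km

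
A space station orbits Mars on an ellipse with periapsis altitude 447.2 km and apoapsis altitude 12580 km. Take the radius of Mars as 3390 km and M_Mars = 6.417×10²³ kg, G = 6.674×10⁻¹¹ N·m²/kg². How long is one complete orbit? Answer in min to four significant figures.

μ = GM = 6.674×10⁻¹¹ × 6.417×10²³ = 4.283×10¹³ m³/s².
r_p = 3390 + 447.2 = 3837.2 km = 3.8372×10⁶ m.
r_a = 3390 + 12580 = 15970 km = 1.5970×10⁷ m.
Semi-major axis a = (r_p + r_a)/2 = (3837.2 + 15970)/2 = 9903.6 km = 9.904×10⁶ m.
By Kepler's third law T = 2π√(a³/μ) = 2π × 4.762×10³ = 2.992×10⁴ s.
= 498.7 min.

T ≈ 498.7 min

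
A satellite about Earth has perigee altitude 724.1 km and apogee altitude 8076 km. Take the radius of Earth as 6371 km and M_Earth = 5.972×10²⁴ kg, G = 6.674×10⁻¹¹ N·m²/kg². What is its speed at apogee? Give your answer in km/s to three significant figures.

v ≈ 4.26 km/s

μ = GM = 6.674×10⁻¹¹ × 5.972×10²⁴ = 3.986×10¹⁴ m³/s².
r_p = 6371 + 724.1 = 7095.1 km = 7.0951×10⁶ m.
r_a = 6371 + 8076 = 14447 km = 1.4447×10⁷ m.
Semi-major axis a = (r_p + r_a)/2 = 10771 km = 1.077×10⁷ m.
Vis-viva: v² = μ(2/r − 1/a) = 3.986×10¹⁴ × (1.384×10⁻⁷ − 9.284×10⁻⁸) = 1.817×10⁷ m²/s².
v = 4263 m/s = 4.263 km/s.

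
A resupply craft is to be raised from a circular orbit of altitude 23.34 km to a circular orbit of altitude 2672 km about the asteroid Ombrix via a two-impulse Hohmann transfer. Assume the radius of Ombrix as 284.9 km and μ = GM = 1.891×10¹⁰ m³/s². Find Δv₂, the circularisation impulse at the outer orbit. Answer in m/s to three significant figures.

Δv ≈ 45.2 m/s

r₁ = 284.9 + 23.34 = 308.24 km = 3.0824×10⁵ m.
r₂ = 284.9 + 2672 = 2956.9 km = 2.9569×10⁶ m.
Transfer ellipse a_t = (r₁ + r₂)/2 = 1.633×10⁶ m.
At r₁: circular v_c1 = √(μ/r₁) = 247.7 m/s; transfer-periapsis v_p = √[μ(2/r₁ − 1/a_t)] = 333.3 m/s.
At r₂: circular v_c2 = √(μ/r₂) = 79.97 m/s; transfer-apoapsis v_a = √[μ(2/r₂ − 1/a_t)] = 34.75 m/s.
Δv₂ = v_c2 − v_a = 45.22 m/s.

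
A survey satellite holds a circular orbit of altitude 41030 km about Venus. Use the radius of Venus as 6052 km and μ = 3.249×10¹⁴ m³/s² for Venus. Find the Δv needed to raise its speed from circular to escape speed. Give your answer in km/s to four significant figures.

Δv ≈ 1.088 km/s

r = 6052 + 41030 = 47082 km = 4.7082×10⁷ m.
Circular speed v_c = √(μ/r) = 2627 m/s.
Escape speed v_esc = √(2μ/r) = √2 × v_c = 3715 m/s.
Δv = v_esc − v_c = 1088 m/s = 1.088 km/s.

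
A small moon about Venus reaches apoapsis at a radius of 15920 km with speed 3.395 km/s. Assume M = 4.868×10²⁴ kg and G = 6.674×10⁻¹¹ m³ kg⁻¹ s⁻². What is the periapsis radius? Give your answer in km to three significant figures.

μ = GM = 6.674×10⁻¹¹ × 4.868×10²⁴ = 3.249×10¹⁴ m³/s².
r_a = 1.592×10⁷ m.
Specific energy ε = v²/2 − μ/r = -1.464×10⁷ J/kg, so a = −μ/(2ε) = 1.109×10⁷ m.
The apsides satisfy r_p + r_a = 2a, so the periapsis radius is 2a − r_a = 6.265×10⁶ m = 6264.9 km.

periapsis radius ≈ 6260 km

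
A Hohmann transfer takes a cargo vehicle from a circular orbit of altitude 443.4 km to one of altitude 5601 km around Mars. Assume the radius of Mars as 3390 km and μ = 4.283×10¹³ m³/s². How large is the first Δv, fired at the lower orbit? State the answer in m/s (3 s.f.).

r₁ = 3390 + 443.4 = 3833.4 km = 3.8334×10⁶ m.
r₂ = 3390 + 5601 = 8991.0 km = 8.9910×10⁶ m.
Transfer ellipse a_t = (r₁ + r₂)/2 = 6.412×10⁶ m.
At r₁: circular v_c1 = √(μ/r₁) = 3343 m/s; transfer-periapsis v_p = √[μ(2/r₁ − 1/a_t)] = 3958 m/s.
Δv₁ = v_p − v_c1 = 615.5 m/s.

Δv ≈ 615 m/s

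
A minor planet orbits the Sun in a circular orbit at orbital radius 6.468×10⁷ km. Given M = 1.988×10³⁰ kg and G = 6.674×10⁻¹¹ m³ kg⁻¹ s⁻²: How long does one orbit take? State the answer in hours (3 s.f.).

T ≈ 2490 hours

μ = GM = 6.674×10⁻¹¹ × 1.988×10³⁰ = 1.327×10²⁰ m³/s².
r = 6.468×10⁷ km = 6.468×10¹⁰ m.
Kepler's third law: T = 2π√(r³/μ) = 2π√((6.468×10¹⁰)³ / 1.327×10²⁰).
r³/μ = 2.039×10¹² s², so T = 2π × 1.428×10⁶ = 8.973×10⁶ s.
Converting: 8.973×10⁶ s ÷ 3600 = 2492 hours.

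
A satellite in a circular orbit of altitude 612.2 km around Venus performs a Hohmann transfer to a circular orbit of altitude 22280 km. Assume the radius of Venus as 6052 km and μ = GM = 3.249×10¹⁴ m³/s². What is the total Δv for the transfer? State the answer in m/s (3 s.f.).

r₁ = 6052 + 612.2 = 6664.2 km = 6.6642×10⁶ m.
r₂ = 6052 + 22280 = 28332 km = 2.8332×10⁷ m.
Transfer ellipse a_t = (r₁ + r₂)/2 = 1.750×10⁷ m.
At r₁: circular v_c1 = √(μ/r₁) = 6982 m/s; transfer-periapsis v_p = √[μ(2/r₁ − 1/a_t)] = 8885 m/s.
Δv₁ = v_p − v_c1 = 1902 m/s.
At r₂: circular v_c2 = √(μ/r₂) = 3386 m/s; transfer-apoapsis v_a = √[μ(2/r₂ − 1/a_t)] = 2090 m/s.
Δv₂ = v_c2 − v_a = 1297 m/s.
Total Δv = Δv₁ + Δv₂ = 3199 m/s.

Δv_total ≈ 3200 m/s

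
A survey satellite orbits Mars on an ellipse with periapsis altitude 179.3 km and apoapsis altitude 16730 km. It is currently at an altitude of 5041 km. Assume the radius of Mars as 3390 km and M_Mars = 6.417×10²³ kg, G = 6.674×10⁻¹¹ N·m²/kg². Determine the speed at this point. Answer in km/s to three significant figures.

v ≈ 2.56 km/s

μ = GM = 6.674×10⁻¹¹ × 6.417×10²³ = 4.283×10¹³ m³/s².
r_p = 3390 + 179.3 = 3569.3 km = 3.5693×10⁶ m.
r_a = 3390 + 16730 = 20120 km = 2.0120×10⁷ m.
r = 3390 + 5041 = 8431.0 km = 8.431×10⁶ m.
Semi-major axis a = (r_p + r_a)/2 = 11845 km = 1.184×10⁷ m.
Vis-viva: v² = μ(2/r − 1/a) = 4.283×10¹³ × (2.372×10⁻⁷ − 8.443×10⁻⁸) = 6.544×10⁶ m²/s².
v = 2558 m/s = 2.558 km/s.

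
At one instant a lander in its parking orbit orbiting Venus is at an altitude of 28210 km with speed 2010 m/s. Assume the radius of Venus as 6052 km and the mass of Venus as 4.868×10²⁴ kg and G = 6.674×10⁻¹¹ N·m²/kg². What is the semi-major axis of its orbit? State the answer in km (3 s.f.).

a ≈ 21800 km

μ = GM = 6.674×10⁻¹¹ × 4.868×10²⁴ = 3.249×10¹⁴ m³/s².
r = 6052 + 28210 = 34262 km = 3.426×10⁷ m.
Specific orbital energy ε = v²/2 − μ/r = (2010)²/2 − 3.249×10¹⁴/3.426×10⁷ = -7.462×10⁶ J/kg.
Since ε = −μ/(2a), a = −μ/(2ε) = 2.177×10⁷ m = 21768 km.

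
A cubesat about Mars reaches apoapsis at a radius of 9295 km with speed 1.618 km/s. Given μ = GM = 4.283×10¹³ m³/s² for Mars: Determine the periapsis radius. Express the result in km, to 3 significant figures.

periapsis radius ≈ 3690 km

r_a = 9.295×10⁶ m.
Specific energy ε = v²/2 − μ/r = -3.299×10⁶ J/kg, so a = −μ/(2ε) = 6.492×10⁶ m.
The apsides satisfy r_p + r_a = 2a, so the periapsis radius is 2a − r_a = 3.688×10⁶ m = 3688.1 km.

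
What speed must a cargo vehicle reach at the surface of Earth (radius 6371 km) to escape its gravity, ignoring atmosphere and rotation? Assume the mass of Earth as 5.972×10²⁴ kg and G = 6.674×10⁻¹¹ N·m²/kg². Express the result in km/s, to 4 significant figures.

μ = GM = 6.674×10⁻¹¹ × 5.972×10²⁴ = 3.986×10¹⁴ m³/s².
r = R = 6.371×10⁶ m.
Escape speed v_esc = √(2μ/r) = √(2 × 3.986×10¹⁴ / 6.371×10⁶) = √(1.251×10⁸) = 11190 m/s.
= 11.19 km/s.

v_esc ≈ 11.19 km/s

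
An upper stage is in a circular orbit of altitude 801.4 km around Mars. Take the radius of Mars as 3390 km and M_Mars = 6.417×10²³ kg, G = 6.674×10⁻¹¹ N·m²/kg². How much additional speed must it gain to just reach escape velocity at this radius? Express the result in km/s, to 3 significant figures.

Δv ≈ 1.32 km/s

μ = GM = 6.674×10⁻¹¹ × 6.417×10²³ = 4.283×10¹³ m³/s².
r = 3390 + 801.4 = 4191.4 km = 4.1914×10⁶ m.
Circular speed v_c = √(μ/r) = 3197 m/s.
Escape speed v_esc = √(2μ/r) = √2 × v_c = 4521 m/s.
Δv = v_esc − v_c = 1324 m/s = 1.324 km/s.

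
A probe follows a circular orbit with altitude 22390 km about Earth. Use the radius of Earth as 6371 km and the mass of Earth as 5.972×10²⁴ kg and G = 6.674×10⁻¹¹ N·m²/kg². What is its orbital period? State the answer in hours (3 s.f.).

T ≈ 13.5 hours

μ = GM = 6.674×10⁻¹¹ × 5.972×10²⁴ = 3.986×10¹⁴ m³/s².
r = 6371 + 22390 = 28761 km = 2.8761×10⁷ m.
Kepler's third law: T = 2π√(r³/μ) = 2π√((2.876×10⁷)³ / 3.986×10¹⁴).
r³/μ = 5.969×10⁷ s², so T = 2π × 7.726×10³ = 4.854×10⁴ s.
Converting: 4.854×10⁴ s ÷ 3600 = 13.48 hours.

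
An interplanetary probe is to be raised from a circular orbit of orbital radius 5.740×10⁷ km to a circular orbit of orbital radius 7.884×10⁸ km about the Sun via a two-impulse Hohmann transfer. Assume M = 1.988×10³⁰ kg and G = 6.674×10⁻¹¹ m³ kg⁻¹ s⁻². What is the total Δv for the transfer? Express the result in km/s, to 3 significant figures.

Δv_total ≈ 25.8 km/s

μ = GM = 6.674×10⁻¹¹ × 1.988×10³⁰ = 1.327×10²⁰ m³/s².
r₁ = 5.740×10⁷ km = 5.740×10¹⁰ m.
r₂ = 7.884×10⁸ km = 7.884×10¹¹ m.
Transfer ellipse a_t = (r₁ + r₂)/2 = 4.229×10¹¹ m.
At r₁: circular v_c1 = √(μ/r₁) = 48080 m/s; transfer-perihelion v_p = √[μ(2/r₁ − 1/a_t)] = 65640 m/s.
Δv₁ = v_p − v_c1 = 17570 m/s.
At r₂: circular v_c2 = √(μ/r₂) = 12970 m/s; transfer-aphelion v_a = √[μ(2/r₂ − 1/a_t)] = 4779 m/s.
Δv₂ = v_c2 − v_a = 8193 m/s.
Total Δv = Δv₁ + Δv₂ = 25760 m/s = 25.76 km/s.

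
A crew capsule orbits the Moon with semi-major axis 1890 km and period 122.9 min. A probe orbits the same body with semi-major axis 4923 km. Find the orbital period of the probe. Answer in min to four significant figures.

T₂ ≈ 516.7 min

Kepler's third law: T² ∝ a³, so T₂ = T₁ (a₂/a₁)^(3/2).
a₂/a₁ = 2.605, (a₂/a₁)^(3/2) = 4.204.
T₂ = 122.9 × 4.204 = 516.7 min.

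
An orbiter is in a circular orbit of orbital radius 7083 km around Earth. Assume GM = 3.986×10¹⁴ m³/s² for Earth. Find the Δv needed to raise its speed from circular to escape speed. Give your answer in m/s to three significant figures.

r = 7083 km = 7.083×10⁶ m.
Circular speed v_c = √(μ/r) = 7502 m/s.
Escape speed v_esc = √(2μ/r) = √2 × v_c = 10610 m/s.
Δv = v_esc − v_c = 3107 m/s.

Δv ≈ 3110 m/s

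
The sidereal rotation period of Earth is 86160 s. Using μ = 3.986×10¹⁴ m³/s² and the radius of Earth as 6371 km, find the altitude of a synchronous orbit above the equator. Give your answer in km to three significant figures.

h_sync ≈ 35800 km

A synchronous orbit has period T, so by Kepler's third law a = (μT²/4π²)^(1/3).
μT²/4π² = 3.986×10¹⁴ × (8.616×10⁴)² / 39.48 = 7.495×10²² m³.
a = 4.216×10⁷ m = 42163 km.
Altitude h = a − R = 42163 − 6371 = 35792 km.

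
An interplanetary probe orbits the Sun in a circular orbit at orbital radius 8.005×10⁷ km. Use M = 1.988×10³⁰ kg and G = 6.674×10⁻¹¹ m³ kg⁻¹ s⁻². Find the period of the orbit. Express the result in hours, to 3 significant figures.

T ≈ 3430 hours

μ = GM = 6.674×10⁻¹¹ × 1.988×10³⁰ = 1.327×10²⁰ m³/s².
r = 8.005×10⁷ km = 8.005×10¹⁰ m.
Kepler's third law: T = 2π√(r³/μ) = 2π√((8.005×10¹⁰)³ / 1.327×10²⁰).
r³/μ = 3.866×10¹² s², so T = 2π × 1.966×10⁶ = 1.235×10⁷ s.
Converting: 1.235×10⁷ s ÷ 3600 = 3432 hours.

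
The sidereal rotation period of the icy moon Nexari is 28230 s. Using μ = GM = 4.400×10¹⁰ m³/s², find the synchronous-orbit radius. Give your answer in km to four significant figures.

r_sync ≈ 961.3 km

A synchronous orbit has period T, so by Kepler's third law a = (μT²/4π²)^(1/3).
μT²/4π² = 4.400×10¹⁰ × (2.823×10⁴)² / 39.48 = 8.882×10¹⁷ m³.
a = 9.613×10⁵ m = 961.25 km.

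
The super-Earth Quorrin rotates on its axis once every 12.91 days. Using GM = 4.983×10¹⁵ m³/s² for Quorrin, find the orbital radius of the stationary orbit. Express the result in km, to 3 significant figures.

r_sync ≈ 5.40×10⁵ km

T = 12.91 days = 1.115×10⁶ s.
A synchronous orbit has period T, so by Kepler's third law a = (μT²/4π²)^(1/3).
μT²/4π² = 4.983×10¹⁵ × (1.115×10⁶)² / 39.48 = 1.570×10²⁶ m³.
a = 5.395×10⁸ m = 5.3952×10⁵ km.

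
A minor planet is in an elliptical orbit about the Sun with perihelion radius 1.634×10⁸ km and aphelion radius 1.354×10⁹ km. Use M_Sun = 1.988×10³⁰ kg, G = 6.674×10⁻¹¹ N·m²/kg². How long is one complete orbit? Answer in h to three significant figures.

T ≈ 100000 h

μ = GM = 6.674×10⁻¹¹ × 1.988×10³⁰ = 1.327×10²⁰ m³/s².
Semi-major axis a = (r_p + r_a)/2 = (1.6340×10⁸ + 1.3540×10⁹)/2 = 7.5870×10⁸ km = 7.587×10¹¹ m.
By Kepler's third law T = 2π√(a³/μ) = 2π × 5.737×10⁷ = 3.605×10⁸ s.
= 1.001×10⁵ h.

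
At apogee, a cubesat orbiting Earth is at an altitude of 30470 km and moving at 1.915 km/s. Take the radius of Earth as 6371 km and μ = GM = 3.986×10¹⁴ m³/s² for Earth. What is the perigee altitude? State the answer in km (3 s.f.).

perigee altitude ≈ 1150 km

r_a = 6371 + 30470 = 36841 km = 3.684×10⁷ m.
Specific energy ε = v²/2 − μ/r = -8.986×10⁶ J/kg, so a = −μ/(2ε) = 2.218×10⁷ m.
The apsides satisfy r_p + r_a = 2a, so the perigee radius is 2a − r_a = 7.518×10⁶ m = 7517.6 km.
Perigee altitude = 7517.6 − 6371 = 1146.6 km.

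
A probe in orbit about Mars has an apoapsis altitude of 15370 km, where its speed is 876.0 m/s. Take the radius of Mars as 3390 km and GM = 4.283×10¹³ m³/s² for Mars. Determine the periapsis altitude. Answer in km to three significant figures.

periapsis altitude ≈ 400 km

r_a = 3390 + 15370 = 18760 km = 1.876×10⁷ m.
Specific energy ε = v²/2 − μ/r = -1.899×10⁶ J/kg, so a = −μ/(2ε) = 1.127×10⁷ m.
The apsides satisfy r_p + r_a = 2a, so the periapsis radius is 2a − r_a = 3.790×10⁶ m = 3789.7 km.
Periapsis altitude = 3789.7 − 3390 = 399.69 km.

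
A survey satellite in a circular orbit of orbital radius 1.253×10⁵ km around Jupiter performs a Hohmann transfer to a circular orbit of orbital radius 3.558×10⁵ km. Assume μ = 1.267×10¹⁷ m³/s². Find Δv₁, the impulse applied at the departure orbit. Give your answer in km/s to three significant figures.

Δv ≈ 6.87 km/s

r₁ = 1.253×10⁵ km = 1.253×10⁸ m.
r₂ = 3.558×10⁵ km = 3.558×10⁸ m.
Transfer ellipse a_t = (r₁ + r₂)/2 = 2.406×10⁸ m.
At r₁: circular v_c1 = √(μ/r₁) = 31800 m/s; transfer-perijove v_p = √[μ(2/r₁ − 1/a_t)] = 38670 m/s.
Δv₁ = v_p − v_c1 = 6875 m/s.
= 6.875 km/s.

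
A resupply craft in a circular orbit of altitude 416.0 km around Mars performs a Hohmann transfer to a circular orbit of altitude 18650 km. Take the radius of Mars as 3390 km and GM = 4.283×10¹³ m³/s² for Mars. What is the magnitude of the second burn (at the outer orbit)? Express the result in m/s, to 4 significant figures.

Δv ≈ 637.5 m/s

r₁ = 3390 + 416.0 = 3806.0 km = 3.8060×10⁶ m.
r₂ = 3390 + 18650 = 22040 km = 2.2040×10⁷ m.
Transfer ellipse a_t = (r₁ + r₂)/2 = 1.292×10⁷ m.
At r₁: circular v_c1 = √(μ/r₁) = 3355 m/s; transfer-periapsis v_p = √[μ(2/r₁ − 1/a_t)] = 4381 m/s.
At r₂: circular v_c2 = √(μ/r₂) = 1394 m/s; transfer-apoapsis v_a = √[μ(2/r₂ − 1/a_t)] = 756.5 m/s.
Δv₂ = v_c2 − v_a = 637.5 m/s.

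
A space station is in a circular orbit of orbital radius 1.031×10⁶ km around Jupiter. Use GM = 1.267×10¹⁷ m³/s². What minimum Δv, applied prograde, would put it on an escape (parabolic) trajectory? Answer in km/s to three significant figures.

Δv ≈ 4.59 km/s

r = 1.031×10⁶ km = 1.031×10⁹ m.
Circular speed v_c = √(μ/r) = 11090 m/s.
Escape speed v_esc = √(2μ/r) = √2 × v_c = 15680 m/s.
Δv = v_esc − v_c = 4592 m/s = 4.592 km/s.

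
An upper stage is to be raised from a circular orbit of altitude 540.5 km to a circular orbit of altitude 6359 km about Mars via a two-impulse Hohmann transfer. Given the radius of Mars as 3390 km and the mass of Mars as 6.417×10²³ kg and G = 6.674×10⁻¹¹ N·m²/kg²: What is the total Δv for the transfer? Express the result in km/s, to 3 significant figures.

μ = GM = 6.674×10⁻¹¹ × 6.417×10²³ = 4.283×10¹³ m³/s².
r₁ = 3390 + 540.5 = 3930.5 km = 3.9305×10⁶ m.
r₂ = 3390 + 6359 = 9749.0 km = 9.7490×10⁶ m.
Transfer ellipse a_t = (r₁ + r₂)/2 = 6.840×10⁶ m.
At r₁: circular v_c1 = √(μ/r₁) = 3301 m/s; transfer-periapsis v_p = √[μ(2/r₁ − 1/a_t)] = 3941 m/s.
Δv₁ = v_p − v_c1 = 640.0 m/s.
At r₂: circular v_c2 = √(μ/r₂) = 2096 m/s; transfer-apoapsis v_a = √[μ(2/r₂ − 1/a_t)] = 1589 m/s.
Δv₂ = v_c2 − v_a = 507.1 m/s.
Total Δv = Δv₁ + Δv₂ = 1147 m/s = 1.147 km/s.

Δv_total ≈ 1.15 km/s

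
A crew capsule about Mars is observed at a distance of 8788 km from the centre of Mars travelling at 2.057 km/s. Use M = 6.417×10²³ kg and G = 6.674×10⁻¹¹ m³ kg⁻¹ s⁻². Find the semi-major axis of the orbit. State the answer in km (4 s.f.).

μ = GM = 6.674×10⁻¹¹ × 6.417×10²³ = 4.283×10¹³ m³/s².
r = 8.788×10⁶ m.
Vis-viva rearranged: 1/a = 2/r − v²/μ = 2.276×10⁻⁷ − 9.880×10⁻⁸ = 1.288×10⁻⁷ m⁻¹.
a = 7.765×10⁶ m = 7764.9 km.

a ≈ 7765 km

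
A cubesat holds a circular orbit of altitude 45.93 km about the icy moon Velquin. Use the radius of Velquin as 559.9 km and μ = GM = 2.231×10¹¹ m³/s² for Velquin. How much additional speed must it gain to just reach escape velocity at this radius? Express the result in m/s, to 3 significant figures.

r = 559.9 + 45.93 = 605.83 km = 6.0583×10⁵ m.
Circular speed v_c = √(μ/r) = 606.8 m/s.
Escape speed v_esc = √(2μ/r) = √2 × v_c = 858.2 m/s.
Δv = v_esc − v_c = 251.4 m/s.

Δv ≈ 251 m/s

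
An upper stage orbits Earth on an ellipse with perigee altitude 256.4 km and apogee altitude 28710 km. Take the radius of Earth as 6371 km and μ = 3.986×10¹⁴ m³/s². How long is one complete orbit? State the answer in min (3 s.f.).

r_p = 6371 + 256.4 = 6627.4 km = 6.6274×10⁶ m.
r_a = 6371 + 28710 = 35081 km = 3.5081×10⁷ m.
Semi-major axis a = (r_p + r_a)/2 = (6627.4 + 35081)/2 = 20854 km = 2.085×10⁷ m.
By Kepler's third law T = 2π√(a³/μ) = 2π × 4.770×10³ = 2.997×10⁴ s.
= 499.5 min.

T ≈ 500 min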